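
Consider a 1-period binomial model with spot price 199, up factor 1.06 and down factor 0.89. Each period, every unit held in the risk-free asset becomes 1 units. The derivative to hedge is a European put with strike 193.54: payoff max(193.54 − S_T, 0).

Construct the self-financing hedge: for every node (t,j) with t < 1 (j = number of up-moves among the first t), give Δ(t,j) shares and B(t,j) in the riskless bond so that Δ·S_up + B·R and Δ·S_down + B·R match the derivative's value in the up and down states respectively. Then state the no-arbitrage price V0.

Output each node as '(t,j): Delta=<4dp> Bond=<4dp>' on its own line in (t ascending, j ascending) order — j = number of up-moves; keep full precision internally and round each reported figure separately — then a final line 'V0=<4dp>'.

(0,0): Delta=-0.4857 Bond=102.4459
V0=5.7988

Risk-neutral probability p* = (R−d)/(u−d) = (1−0.89)/(1.06−0.89) = 0.6471.
Terminal payoffs: V(1,0)=16.4300, V(1,1)=0.0000
(0,0): S=199.0000. Δ = (V_up−V_dn)/(S_up−S_dn) = (0.0000−16.4300)/(210.9400−177.1100) = -0.4857. V = [p*·0.0000 + (1−p*)·16.4300]/1 = 5.7988. B = V − Δ·S = 102.4459.
Self-financing check: at every node Δ·S+B equals the discounted successor values.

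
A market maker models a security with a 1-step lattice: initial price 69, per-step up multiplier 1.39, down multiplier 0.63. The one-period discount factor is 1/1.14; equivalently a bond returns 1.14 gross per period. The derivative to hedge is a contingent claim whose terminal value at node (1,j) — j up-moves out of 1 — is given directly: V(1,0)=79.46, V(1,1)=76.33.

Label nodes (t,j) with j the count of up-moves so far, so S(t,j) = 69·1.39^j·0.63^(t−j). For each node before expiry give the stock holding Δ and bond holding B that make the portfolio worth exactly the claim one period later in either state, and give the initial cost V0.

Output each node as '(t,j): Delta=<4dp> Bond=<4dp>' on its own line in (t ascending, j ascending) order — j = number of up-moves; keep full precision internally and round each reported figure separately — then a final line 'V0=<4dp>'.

(0,0): Delta=-0.0597 Bond=71.9777
V0=67.8593

The replicating-portfolio and risk-neutral prices coincide; use p* = (1.14−0.63)/(1.39−0.63) = 0.6711 for the latter.
At expiry t=1: V(1,0)=79.4600, V(1,1)=76.3300
Node (0,0) S=69.0000: V=(p*·76.3300+(1−p*)·79.4600)/1.14=67.8593; Δ=(76.3300−79.4600)/(95.9100−43.4700)=-0.0597; B=V−Δ·S=71.9777
Each (Δ,B) replicates both successor values, so the strategy is self-financing and V0 is arbitrage-free.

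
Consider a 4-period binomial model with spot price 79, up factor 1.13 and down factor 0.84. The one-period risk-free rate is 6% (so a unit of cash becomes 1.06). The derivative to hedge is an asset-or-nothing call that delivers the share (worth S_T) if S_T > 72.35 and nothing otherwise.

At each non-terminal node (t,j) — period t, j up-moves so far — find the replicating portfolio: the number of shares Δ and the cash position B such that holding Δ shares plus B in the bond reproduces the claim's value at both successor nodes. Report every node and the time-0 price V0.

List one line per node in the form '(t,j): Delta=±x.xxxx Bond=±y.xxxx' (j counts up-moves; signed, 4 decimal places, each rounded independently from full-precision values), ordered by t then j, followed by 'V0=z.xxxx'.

Under the risk-neutral measure, an up-move has probability p* = (R−d)/(u−d) = 0.7586 and values discount at R = 1.06.
At expiry t=4: V(4,0)=0.0000, V(4,1)=0.0000, V(4,2)=0.0000, V(4,3)=95.7506, V(4,4)=128.8074
Node (3,0) S=46.8236: V=(p*·0.0000+(1−p*)·0.0000)/1.06=0.0000; Δ=(0.0000−0.0000)/(52.9107−39.3318)=0.0000; B=V−Δ·S=0.0000
Node (3,1) S=62.9889: V=(p*·0.0000+(1−p*)·0.0000)/1.06=0.0000; Δ=(0.0000−0.0000)/(71.1775−52.9107)=0.0000; B=V−Δ·S=0.0000
Node (3,2) S=84.7351: V=(p*·95.7506+(1−p*)·0.0000)/1.06=68.5268; Δ=(95.7506−0.0000)/(95.7506−71.1775)=3.8966; B=V−Δ·S=-261.6478
Node (3,3) S=113.9889: V=(p*·128.8074+(1−p*)·95.7506)/1.06=113.9889; Δ=(128.8074−95.7506)/(128.8074−95.7506)=1.0000; B=V−Δ·S=0.0000
Node (2,0) S=55.7424: V=(p*·0.0000+(1−p*)·0.0000)/1.06=0.0000; Δ=(0.0000−0.0000)/(62.9889−46.8236)=0.0000; B=V−Δ·S=0.0000
Node (2,1) S=74.9868: V=(p*·68.5268+(1−p*)·0.0000)/1.06=49.0433; Δ=(68.5268−0.0000)/(84.7351−62.9889)=3.1512; B=V−Δ·S=-187.2561
Node (2,2) S=100.8751: V=(p*·113.9889+(1−p*)·68.5268)/1.06=97.1842; Δ=(113.9889−68.5268)/(113.9889−84.7351)=1.5541; B=V−Δ·S=-59.5815
Node (1,0) S=66.3600: V=(p*·49.0433+(1−p*)·0.0000)/1.06=35.0993; Δ=(49.0433−0.0000)/(74.9868−55.7424)=2.5484; B=V−Δ·S=-134.0154
Node (1,1) S=89.2700: V=(p*·97.1842+(1−p*)·49.0433)/1.06=80.7207; Δ=(97.1842−49.0433)/(100.8751−74.9868)=1.8596; B=V−Δ·S=-85.2825
Node (0,0) S=79.0000: V=(p*·80.7207+(1−p*)·35.0993)/1.06=65.7629; Δ=(80.7207−35.0993)/(89.2700−66.3600)=1.9913; B=V−Δ·S=-91.5525
Each (Δ,B) replicates both successor values, so the strategy is self-financing and V0 is arbitrage-free.

(0,0): Delta=1.9913 Bond=-91.5525
(1,0): Delta=2.5484 Bond=-134.0154
(1,1): Delta=1.8596 Bond=-85.2825
(2,0): Delta=0.0000 Bond=0.0000
(2,1): Delta=3.1512 Bond=-187.2561
(2,2): Delta=1.5541 Bond=-59.5815
(3,0): Delta=0.0000 Bond=0.0000
(3,1): Delta=0.0000 Bond=0.0000
(3,2): Delta=3.8966 Bond=-261.6478
(3,3): Delta=1.0000 Bond=0.0000
V0=65.7629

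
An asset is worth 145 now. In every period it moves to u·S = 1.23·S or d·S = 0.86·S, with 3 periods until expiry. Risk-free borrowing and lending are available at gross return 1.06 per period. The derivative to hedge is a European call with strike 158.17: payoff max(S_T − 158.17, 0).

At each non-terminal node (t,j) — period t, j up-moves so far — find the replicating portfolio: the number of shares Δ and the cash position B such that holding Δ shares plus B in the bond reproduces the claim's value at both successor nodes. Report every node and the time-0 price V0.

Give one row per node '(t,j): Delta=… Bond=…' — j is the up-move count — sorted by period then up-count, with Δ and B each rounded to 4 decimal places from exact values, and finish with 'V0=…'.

Under the risk-neutral measure, an up-move has probability p* = (R−d)/(u−d) = 0.5405 and values discount at R = 1.06.
Terminal payoffs: V(3,0)=0.0000, V(3,1)=0.0000, V(3,2)=30.4886, V(3,3)=111.6557
Node (2,0) S=107.2420: V=(p*·0.0000+(1−p*)·0.0000)/1.06=0.0000; Δ=(0.0000−0.0000)/(131.9077−92.2281)=0.0000; B=V−Δ·S=0.0000
Node (2,1) S=153.3810: V=(p*·30.4886+(1−p*)·0.0000)/1.06=15.5475; Δ=(30.4886−0.0000)/(188.6586−131.9077)=0.5372; B=V−Δ·S=-66.8542
Node (2,2) S=219.3705: V=(p*·111.6557+(1−p*)·30.4886)/1.06=70.1535; Δ=(111.6557−30.4886)/(269.8257−188.6586)=1.0000; B=V−Δ·S=-149.2170
Node (1,0) S=124.7000: V=(p*·15.5475+(1−p*)·0.0000)/1.06=7.9283; Δ=(15.5475−0.0000)/(153.3810−107.2420)=0.3370; B=V−Δ·S=-34.0919
Node (1,1) S=178.3500: V=(p*·70.1535+(1−p*)·15.5475)/1.06=42.5135; Δ=(70.1535−15.5475)/(219.3705−153.3810)=0.8275; B=V−Δ·S=-105.0704
Node (0,0) S=145.0000: V=(p*·42.5135+(1−p*)·7.9283)/1.06=25.1160; Δ=(42.5135−7.9283)/(178.3500−124.7000)=0.6446; B=V−Δ·S=-68.3572
Self-financing check: at every node Δ·S+B equals the discounted successor values.

(0,0): Delta=0.6446 Bond=-68.3572
(1,0): Delta=0.3370 Bond=-34.0919
(1,1): Delta=0.8275 Bond=-105.0704
(2,0): Delta=0.0000 Bond=0.0000
(2,1): Delta=0.5372 Bond=-66.8542
(2,2): Delta=1.0000 Bond=-149.2170
V0=25.1160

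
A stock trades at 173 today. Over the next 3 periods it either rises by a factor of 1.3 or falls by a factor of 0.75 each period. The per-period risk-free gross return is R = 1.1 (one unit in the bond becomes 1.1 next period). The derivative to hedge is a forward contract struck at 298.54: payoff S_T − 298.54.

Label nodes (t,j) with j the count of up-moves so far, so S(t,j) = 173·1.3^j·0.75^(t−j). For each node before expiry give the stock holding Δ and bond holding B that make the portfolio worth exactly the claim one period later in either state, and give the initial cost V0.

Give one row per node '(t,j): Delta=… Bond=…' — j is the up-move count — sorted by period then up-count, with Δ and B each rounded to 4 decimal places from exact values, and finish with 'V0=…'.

(0,0): Delta=1.0000 Bond=-224.2975
(1,0): Delta=1.0000 Bond=-246.7273
(1,1): Delta=1.0000 Bond=-246.7273
(2,0): Delta=1.0000 Bond=-271.4000
(2,1): Delta=1.0000 Bond=-271.4000
(2,2): Delta=1.0000 Bond=-271.4000
V0=-51.2975

Under the risk-neutral measure, an up-move has probability p* = (R−d)/(u−d) = 0.6364 and values discount at R = 1.1.
Payoff layer (t=3): V(3,0)=-225.5556, V(3,1)=-172.0337, V(3,2)=-79.2625, V(3,3)=81.5410
Node (2,0) S=97.3125: V=(p*·-172.0337+(1−p*)·-225.5556)/1.1=-174.0875; Δ=(-172.0337−-225.5556)/(126.5063−72.9844)=1.0000; B=V−Δ·S=-271.4000
Node (2,1) S=168.6750: V=(p*·-79.2625+(1−p*)·-172.0337)/1.1=-102.7250; Δ=(-79.2625−-172.0337)/(219.2775−126.5063)=1.0000; B=V−Δ·S=-271.4000
Node (2,2) S=292.3700: V=(p*·81.5410+(1−p*)·-79.2625)/1.1=20.9700; Δ=(81.5410−-79.2625)/(380.0810−219.2775)=1.0000; B=V−Δ·S=-271.4000
Node (1,0) S=129.7500: V=(p*·-102.7250+(1−p*)·-174.0875)/1.1=-116.9773; Δ=(-102.7250−-174.0875)/(168.6750−97.3125)=1.0000; B=V−Δ·S=-246.7273
Node (1,1) S=224.9000: V=(p*·20.9700+(1−p*)·-102.7250)/1.1=-21.8273; Δ=(20.9700−-102.7250)/(292.3700−168.6750)=1.0000; B=V−Δ·S=-246.7273
Node (0,0) S=173.0000: V=(p*·-21.8273+(1−p*)·-116.9773)/1.1=-51.2975; Δ=(-21.8273−-116.9773)/(224.9000−129.7500)=1.0000; B=V−Δ·S=-224.2975
The time-0 hedge costs -51.2975, which is the no-arbitrage price.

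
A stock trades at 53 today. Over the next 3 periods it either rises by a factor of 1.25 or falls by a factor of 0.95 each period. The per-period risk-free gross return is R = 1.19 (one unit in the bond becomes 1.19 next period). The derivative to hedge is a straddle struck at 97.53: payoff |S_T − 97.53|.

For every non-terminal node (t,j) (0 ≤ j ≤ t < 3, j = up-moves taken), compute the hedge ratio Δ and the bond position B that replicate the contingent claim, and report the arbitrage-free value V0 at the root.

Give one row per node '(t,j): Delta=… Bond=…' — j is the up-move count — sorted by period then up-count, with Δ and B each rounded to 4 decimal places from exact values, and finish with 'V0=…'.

Risk-neutral probability p* = (R−d)/(u−d) = (1.19−0.95)/(1.25−0.95) = 0.8000.
Terminal values V(3,·): V(3,0)=52.0891, V(3,1)=37.7394, V(3,2)=18.8581, V(3,3)=5.9856
  t=2,j=0: stock 47.8325 → up 59.7906 (V=37.7394), down 45.4409 (V=52.0891). Price 34.1255; hedge Δ=-1.0000, bond B=81.9580.
  t=2,j=1: stock 62.9375 → up 78.6719 (V=18.8581), down 59.7906 (V=37.7394). Price 19.0205; hedge Δ=-1.0000, bond B=81.9580.
  t=2,j=2: stock 82.8125 → up 103.5156 (V=5.9856), down 78.6719 (V=18.8581). Price 7.1934; hedge Δ=-0.5181, bond B=50.1017.
  t=1,j=0: stock 50.3500 → up 62.9375 (V=19.0205), down 47.8325 (V=34.1255). Price 18.5223; hedge Δ=-1.0000, bond B=68.8723.
  t=1,j=1: stock 66.2500 → up 82.8125 (V=7.1934), down 62.9375 (V=19.0205). Price 8.0326; hedge Δ=-0.5951, bond B=47.4563.
  t=0,j=0: stock 53.0000 → up 66.2500 (V=8.0326), down 50.3500 (V=18.5223). Price 8.5131; hedge Δ=-0.6597, bond B=43.4785.
Each (Δ,B) replicates both successor values, so the strategy is self-financing and V0 is arbitrage-free.

(0,0): Delta=-0.6597 Bond=43.4785
(1,0): Delta=-1.0000 Bond=68.8723
(1,1): Delta=-0.5951 Bond=47.4563
(2,0): Delta=-1.0000 Bond=81.9580
(2,1): Delta=-1.0000 Bond=81.9580
(2,2): Delta=-0.5181 Bond=50.1017
V0=8.5131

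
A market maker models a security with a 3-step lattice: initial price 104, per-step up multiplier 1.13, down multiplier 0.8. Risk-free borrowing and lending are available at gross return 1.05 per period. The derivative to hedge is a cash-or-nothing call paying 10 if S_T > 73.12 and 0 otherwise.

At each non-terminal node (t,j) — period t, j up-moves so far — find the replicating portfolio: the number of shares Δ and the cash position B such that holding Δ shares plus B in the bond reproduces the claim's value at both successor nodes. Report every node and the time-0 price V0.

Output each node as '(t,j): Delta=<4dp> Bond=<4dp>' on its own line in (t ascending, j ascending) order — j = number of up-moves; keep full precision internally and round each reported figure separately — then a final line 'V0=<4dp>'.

(0,0): Delta=0.0155 Bond=6.9000
(1,0): Delta=0.0841 Bond=1.5409
(1,1): Delta=0.0000 Bond=9.0703
(2,0): Delta=0.4553 Bond=-23.0880
(2,1): Delta=0.0000 Bond=9.5238
(2,2): Delta=0.0000 Bond=9.5238
V0=8.5153

The replicating-portfolio and risk-neutral prices coincide; use p* = (1.05−0.8)/(1.13−0.8) = 0.7576 for the latter.
Payoff layer (t=3): V(3,0)=0.0000, V(3,1)=10.0000, V(3,2)=10.0000, V(3,3)=10.0000
(2,0): S=66.5600. Δ = (V_up−V_dn)/(S_up−S_dn) = (10.0000−0.0000)/(75.2128−53.2480) = 0.4553. V = [p*·10.0000 + (1−p*)·0.0000]/1.05 = 7.2150. B = V − Δ·S = -23.0880.
(2,1): S=94.0160. Δ = (V_up−V_dn)/(S_up−S_dn) = (10.0000−10.0000)/(106.2381−75.2128) = 0.0000. V = [p*·10.0000 + (1−p*)·10.0000]/1.05 = 9.5238. B = V − Δ·S = 9.5238.
(2,2): S=132.7976. Δ = (V_up−V_dn)/(S_up−S_dn) = (10.0000−10.0000)/(150.0613−106.2381) = 0.0000. V = [p*·10.0000 + (1−p*)·10.0000]/1.05 = 9.5238. B = V − Δ·S = 9.5238.
(1,0): S=83.2000. Δ = (V_up−V_dn)/(S_up−S_dn) = (9.5238−7.2150)/(94.0160−66.5600) = 0.0841. V = [p*·9.5238 + (1−p*)·7.2150]/1.05 = 8.5372. B = V − Δ·S = 1.5409.
(1,1): S=117.5200. Δ = (V_up−V_dn)/(S_up−S_dn) = (9.5238−9.5238)/(132.7976−94.0160) = 0.0000. V = [p*·9.5238 + (1−p*)·9.5238]/1.05 = 9.0703. B = V − Δ·S = 9.0703.
(0,0): S=104.0000. Δ = (V_up−V_dn)/(S_up−S_dn) = (9.0703−8.5372)/(117.5200−83.2000) = 0.0155. V = [p*·9.0703 + (1−p*)·8.5372]/1.05 = 8.5153. B = V − Δ·S = 6.9000.
Self-financing check: at every node Δ·S+B equals the discounted successor values.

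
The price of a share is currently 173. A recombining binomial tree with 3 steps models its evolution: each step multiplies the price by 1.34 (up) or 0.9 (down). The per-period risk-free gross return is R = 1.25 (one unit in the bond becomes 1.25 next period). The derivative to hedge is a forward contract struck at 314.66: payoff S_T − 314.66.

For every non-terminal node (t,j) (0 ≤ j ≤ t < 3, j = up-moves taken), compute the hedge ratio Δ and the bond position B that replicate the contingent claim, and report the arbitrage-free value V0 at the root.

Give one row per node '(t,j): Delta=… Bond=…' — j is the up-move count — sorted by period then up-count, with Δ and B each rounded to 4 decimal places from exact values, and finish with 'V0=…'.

The replicating-portfolio and risk-neutral prices coincide; use p* = (1.25−0.9)/(1.34−0.9) = 0.7955 for the latter.
Terminal values V(3,·): V(3,0)=-188.5430, V(3,1)=-126.8858, V(3,2)=-35.0851, V(3,3)=101.5960
Node (2,0) S=140.1300: V=(p*·-126.8858+(1−p*)·-188.5430)/1.25=-111.5980; Δ=(-126.8858−-188.5430)/(187.7742−126.1170)=1.0000; B=V−Δ·S=-251.7280
Node (2,1) S=208.6380: V=(p*·-35.0851+(1−p*)·-126.8858)/1.25=-43.0900; Δ=(-35.0851−-126.8858)/(279.5749−187.7742)=1.0000; B=V−Δ·S=-251.7280
Node (2,2) S=310.6388: V=(p*·101.5960+(1−p*)·-35.0851)/1.25=58.9108; Δ=(101.5960−-35.0851)/(416.2560−279.5749)=1.0000; B=V−Δ·S=-251.7280
Node (1,0) S=155.7000: V=(p*·-43.0900+(1−p*)·-111.5980)/1.25=-45.6824; Δ=(-43.0900−-111.5980)/(208.6380−140.1300)=1.0000; B=V−Δ·S=-201.3824
Node (1,1) S=231.8200: V=(p*·58.9108+(1−p*)·-43.0900)/1.25=30.4376; Δ=(58.9108−-43.0900)/(310.6388−208.6380)=1.0000; B=V−Δ·S=-201.3824
Node (0,0) S=173.0000: V=(p*·30.4376+(1−p*)·-45.6824)/1.25=11.8941; Δ=(30.4376−-45.6824)/(231.8200−155.7000)=1.0000; B=V−Δ·S=-161.1059
Root portfolio cost Δ·173+B reproduces V0=11.8941.

(0,0): Delta=1.0000 Bond=-161.1059
(1,0): Delta=1.0000 Bond=-201.3824
(1,1): Delta=1.0000 Bond=-201.3824
(2,0): Delta=1.0000 Bond=-251.7280
(2,1): Delta=1.0000 Bond=-251.7280
(2,2): Delta=1.0000 Bond=-251.7280
V0=11.8941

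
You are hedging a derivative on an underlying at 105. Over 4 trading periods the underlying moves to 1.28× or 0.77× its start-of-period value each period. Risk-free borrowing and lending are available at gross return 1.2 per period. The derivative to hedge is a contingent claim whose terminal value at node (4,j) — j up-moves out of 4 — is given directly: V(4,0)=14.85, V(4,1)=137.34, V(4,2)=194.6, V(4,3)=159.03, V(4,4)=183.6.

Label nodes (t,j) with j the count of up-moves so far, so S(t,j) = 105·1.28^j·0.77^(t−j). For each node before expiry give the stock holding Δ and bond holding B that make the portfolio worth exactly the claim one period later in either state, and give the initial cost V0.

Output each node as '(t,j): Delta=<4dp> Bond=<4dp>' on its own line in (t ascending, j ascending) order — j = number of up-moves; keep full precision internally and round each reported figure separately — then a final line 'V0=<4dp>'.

(0,0): Delta=0.0742 Bond=76.5142
(1,0): Delta=-0.1200 Bond=107.5173
(1,1): Delta=0.0959 Bond=88.8961
(2,0): Delta=1.7715 Bond=11.2680
(2,1): Delta=-0.3317 Bond=150.9282
(2,2): Delta=0.1438 Bond=98.4422
(3,0): Delta=5.0104 Bond=-141.7382
(3,1): Delta=1.4090 Bond=42.4072
(3,2): Delta=-0.5265 Bond=206.9198
(3,3): Delta=0.2188 Bond=101.6118
V0=84.3026

Risk-neutral probability p* = (R−d)/(u−d) = (1.2−0.77)/(1.28−0.77) = 0.8431.
Terminal values V(4,·): V(4,0)=14.8500, V(4,1)=137.3400, V(4,2)=194.6000, V(4,3)=159.0300, V(4,4)=183.6000
Node (3,0) S=47.9360: V=(p*·137.3400+(1−p*)·14.8500)/1.2=98.4382; Δ=(137.3400−14.8500)/(61.3580−36.9107)=5.0104; B=V−Δ·S=-141.7382
Node (3,1) S=79.6858: V=(p*·194.6000+(1−p*)·137.3400)/1.2=154.6817; Δ=(194.6000−137.3400)/(101.9978−61.3580)=1.4090; B=V−Δ·S=42.4072
Node (3,2) S=132.4646: V=(p*·159.0300+(1−p*)·194.6000)/1.2=137.1747; Δ=(159.0300−194.6000)/(169.5547−101.9978)=-0.5265; B=V−Δ·S=206.9198
Node (3,3) S=220.2010: V=(p*·183.6000+(1−p*)·159.0300)/1.2=149.7882; Δ=(183.6000−159.0300)/(281.8572−169.5547)=0.2188; B=V−Δ·S=101.6118
Node (2,0) S=62.2545: V=(p*·154.6817+(1−p*)·98.4382)/1.2=121.5493; Δ=(154.6817−98.4382)/(79.6858−47.9360)=1.7715; B=V−Δ·S=11.2680
Node (2,1) S=103.4880: V=(p*·137.1747+(1−p*)·154.6817)/1.2=116.6007; Δ=(137.1747−154.6817)/(132.4646−79.6858)=-0.3317; B=V−Δ·S=150.9282
Node (2,2) S=172.0320: V=(p*·149.7882+(1−p*)·137.1747)/1.2=123.1747; Δ=(149.7882−137.1747)/(220.2010−132.4646)=0.1438; B=V−Δ·S=98.4422
Node (1,0) S=80.8500: V=(p*·116.6007+(1−p*)·121.5493)/1.2=97.8141; Δ=(116.6007−121.5493)/(103.4880−62.2545)=-0.1200; B=V−Δ·S=107.5173
Node (1,1) S=134.4000: V=(p*·123.1747+(1−p*)·116.6007)/1.2=101.7862; Δ=(123.1747−116.6007)/(172.0320−103.4880)=0.0959; B=V−Δ·S=88.8961
Node (0,0) S=105.0000: V=(p*·101.7862+(1−p*)·97.8141)/1.2=84.3026; Δ=(101.7862−97.8141)/(134.4000−80.8500)=0.0742; B=V−Δ·S=76.5142
Each (Δ,B) replicates both successor values, so the strategy is self-financing and V0 is arbitrage-free.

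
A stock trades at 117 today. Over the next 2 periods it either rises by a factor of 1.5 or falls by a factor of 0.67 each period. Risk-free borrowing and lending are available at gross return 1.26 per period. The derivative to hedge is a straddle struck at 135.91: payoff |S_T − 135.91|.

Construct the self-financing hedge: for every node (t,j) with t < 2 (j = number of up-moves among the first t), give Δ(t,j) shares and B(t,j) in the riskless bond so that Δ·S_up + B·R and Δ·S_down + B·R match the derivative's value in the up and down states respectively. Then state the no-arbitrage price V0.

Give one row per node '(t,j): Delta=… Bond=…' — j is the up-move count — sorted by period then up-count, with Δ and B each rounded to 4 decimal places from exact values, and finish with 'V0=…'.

No-arbitrage ⇒ martingale measure with p* = (R−d)/(u−d) = 0.7108.
Terminal payoffs: V(2,0)=83.3887, V(2,1)=18.3250, V(2,2)=127.3400
  t=1,j=0: stock 78.3900 → up 117.5850 (V=18.3250), down 52.5213 (V=83.3887). Price 29.4751; hedge Δ=-1.0000, bond B=107.8651.
  t=1,j=1: stock 175.5000 → up 263.2500 (V=127.3400), down 117.5850 (V=18.3250). Price 76.0457; hedge Δ=0.7484, bond B=-55.2977.
  t=0,j=0: stock 117.0000 → up 175.5000 (V=76.0457), down 78.3900 (V=29.4751). Price 49.6663; hedge Δ=0.4796, bond B=-6.4429.
Self-financing check: at every node Δ·S+B equals the discounted successor values.

(0,0): Delta=0.4796 Bond=-6.4429
(1,0): Delta=-1.0000 Bond=107.8651
(1,1): Delta=0.7484 Bond=-55.2977
V0=49.6663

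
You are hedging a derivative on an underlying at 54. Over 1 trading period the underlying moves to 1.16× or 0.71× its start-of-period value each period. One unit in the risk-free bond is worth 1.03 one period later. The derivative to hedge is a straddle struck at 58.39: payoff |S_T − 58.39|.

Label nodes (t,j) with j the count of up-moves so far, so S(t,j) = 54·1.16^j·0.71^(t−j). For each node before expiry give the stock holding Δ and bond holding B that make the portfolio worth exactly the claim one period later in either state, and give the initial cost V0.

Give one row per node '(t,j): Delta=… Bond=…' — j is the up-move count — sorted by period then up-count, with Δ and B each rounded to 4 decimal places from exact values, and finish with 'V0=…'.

Under the risk-neutral measure, an up-move has probability p* = (R−d)/(u−d) = 0.7111 and values discount at R = 1.03.
Terminal payoffs: V(1,0)=20.0500, V(1,1)=4.2500
Node (0,0) S=54.0000: V=(p*·4.2500+(1−p*)·20.0500)/1.03=8.5577; Δ=(4.2500−20.0500)/(62.6400−38.3400)=-0.6502; B=V−Δ·S=43.6688
The time-0 hedge costs 8.5577, which is the no-arbitrage price.

(0,0): Delta=-0.6502 Bond=43.6688
V0=8.5577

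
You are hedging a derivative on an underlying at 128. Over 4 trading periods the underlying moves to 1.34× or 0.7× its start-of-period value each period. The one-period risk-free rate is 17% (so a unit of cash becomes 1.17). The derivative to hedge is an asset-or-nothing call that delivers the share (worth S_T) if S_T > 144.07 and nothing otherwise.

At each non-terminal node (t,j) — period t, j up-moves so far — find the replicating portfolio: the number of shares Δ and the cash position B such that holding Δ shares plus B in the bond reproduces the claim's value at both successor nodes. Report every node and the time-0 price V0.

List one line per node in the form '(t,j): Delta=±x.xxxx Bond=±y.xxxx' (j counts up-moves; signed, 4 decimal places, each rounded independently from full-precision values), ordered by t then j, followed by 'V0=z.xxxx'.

No-arbitrage ⇒ martingale measure with p* = (R−d)/(u−d) = 0.7344.
Terminal values V(4,·): V(4,0)=0.0000, V(4,1)=0.0000, V(4,2)=0.0000, V(4,3)=215.5869, V(4,4)=412.6950
(3,0): S=43.9040. Δ = (V_up−V_dn)/(S_up−S_dn) = (0.0000−0.0000)/(58.8314−30.7328) = 0.0000. V = [p*·0.0000 + (1−p*)·0.0000]/1.17 = 0.0000. B = V − Δ·S = 0.0000.
(3,1): S=84.0448. Δ = (V_up−V_dn)/(S_up−S_dn) = (0.0000−0.0000)/(112.6200−58.8314) = 0.0000. V = [p*·0.0000 + (1−p*)·0.0000]/1.17 = 0.0000. B = V − Δ·S = 0.0000.
(3,2): S=160.8858. Δ = (V_up−V_dn)/(S_up−S_dn) = (215.5869−0.0000)/(215.5869−112.6200) = 2.0937. V = [p*·215.5869 + (1−p*)·0.0000]/1.17 = 135.3176. B = V − Δ·S = -201.5369.
(3,3): S=307.9813. Δ = (V_up−V_dn)/(S_up−S_dn) = (412.6950−215.5869)/(412.6950−215.5869) = 1.0000. V = [p*·412.6950 + (1−p*)·215.5869]/1.17 = 307.9813. B = V − Δ·S = 0.0000.
(2,0): S=62.7200. Δ = (V_up−V_dn)/(S_up−S_dn) = (0.0000−0.0000)/(84.0448−43.9040) = 0.0000. V = [p*·0.0000 + (1−p*)·0.0000]/1.17 = 0.0000. B = V − Δ·S = 0.0000.
(2,1): S=120.0640. Δ = (V_up−V_dn)/(S_up−S_dn) = (135.3176−0.0000)/(160.8858−84.0448) = 1.7610. V = [p*·135.3176 + (1−p*)·0.0000]/1.17 = 84.9350. B = V − Δ·S = -126.4989.
(2,2): S=229.8368. Δ = (V_up−V_dn)/(S_up−S_dn) = (307.9813−135.3176)/(307.9813−160.8858) = 1.1738. V = [p*·307.9813 + (1−p*)·135.3176]/1.17 = 224.0321. B = V − Δ·S = -45.7549.
(1,0): S=89.6000. Δ = (V_up−V_dn)/(S_up−S_dn) = (84.9350−0.0000)/(120.0640−62.7200) = 1.4811. V = [p*·84.9350 + (1−p*)·0.0000]/1.17 = 53.3112. B = V − Δ·S = -79.3997.
(1,1): S=171.5200. Δ = (V_up−V_dn)/(S_up−S_dn) = (224.0321−84.9350)/(229.8368−120.0640) = 1.2671. V = [p*·224.0321 + (1−p*)·84.9350]/1.17 = 159.9012. B = V − Δ·S = -57.4381.
(0,0): S=128.0000. Δ = (V_up−V_dn)/(S_up−S_dn) = (159.9012−53.3112)/(171.5200−89.6000) = 1.3011. V = [p*·159.9012 + (1−p*)·53.3112]/1.17 = 112.4686. B = V − Δ·S = -54.0783.
Self-financing check: at every node Δ·S+B equals the discounted successor values.

(0,0): Delta=1.3011 Bond=-54.0783
(1,0): Delta=1.4811 Bond=-79.3997
(1,1): Delta=1.2671 Bond=-57.4381
(2,0): Delta=0.0000 Bond=0.0000
(2,1): Delta=1.7610 Bond=-126.4989
(2,2): Delta=1.1738 Bond=-45.7549
(3,0): Delta=0.0000 Bond=0.0000
(3,1): Delta=0.0000 Bond=0.0000
(3,2): Delta=2.0938 Bond=-201.5369
(3,3): Delta=1.0000 Bond=0.0000
V0=112.4686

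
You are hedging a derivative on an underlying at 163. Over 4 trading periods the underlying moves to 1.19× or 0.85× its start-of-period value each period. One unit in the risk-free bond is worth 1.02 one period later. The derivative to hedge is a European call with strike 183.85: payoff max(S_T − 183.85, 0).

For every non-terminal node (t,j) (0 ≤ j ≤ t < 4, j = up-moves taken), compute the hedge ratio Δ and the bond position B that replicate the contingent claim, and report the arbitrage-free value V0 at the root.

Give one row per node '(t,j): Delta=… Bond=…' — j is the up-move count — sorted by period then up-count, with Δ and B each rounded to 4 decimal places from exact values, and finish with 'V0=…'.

(0,0): Delta=0.5149 Bond=-64.2149
(1,0): Delta=0.2532 Bond=-29.2289
(1,1): Delta=0.7019 Bond=-101.7694
(2,0): Delta=0.0000 Bond=0.0000
(2,1): Delta=0.4340 Bond=-59.6270
(2,2): Delta=0.8933 Bond=-147.9825
(3,0): Delta=0.0000 Bond=0.0000
(3,1): Delta=0.0000 Bond=0.0000
(3,2): Delta=0.7440 Bond=-121.6392
(3,3): Delta=1.0000 Bond=-180.2451
V0=19.7204

The replicating-portfolio and risk-neutral prices coincide; use p* = (1.02−0.85)/(1.19−0.85) = 0.5000 for the latter.
At expiry t=4: V(4,0)=0.0000, V(4,1)=0.0000, V(4,2)=0.0000, V(4,3)=49.6288, V(4,4)=143.0203
(3,0): S=100.1024. Δ = (V_up−V_dn)/(S_up−S_dn) = (0.0000−0.0000)/(119.1218−85.0870) = 0.0000. V = [p*·0.0000 + (1−p*)·0.0000]/1.02 = 0.0000. B = V − Δ·S = 0.0000.
(3,1): S=140.1433. Δ = (V_up−V_dn)/(S_up−S_dn) = (0.0000−0.0000)/(166.7706−119.1218) = 0.0000. V = [p*·0.0000 + (1−p*)·0.0000]/1.02 = 0.0000. B = V − Δ·S = 0.0000.
(3,2): S=196.2007. Δ = (V_up−V_dn)/(S_up−S_dn) = (49.6288−0.0000)/(233.4788−166.7706) = 0.7440. V = [p*·49.6288 + (1−p*)·0.0000]/1.02 = 24.3278. B = V − Δ·S = -121.6392.
(3,3): S=274.6809. Δ = (V_up−V_dn)/(S_up−S_dn) = (143.0203−49.6288)/(326.8703−233.4788) = 1.0000. V = [p*·143.0203 + (1−p*)·49.6288]/1.02 = 94.4358. B = V − Δ·S = -180.2451.
(2,0): S=117.7675. Δ = (V_up−V_dn)/(S_up−S_dn) = (0.0000−0.0000)/(140.1433−100.1024) = 0.0000. V = [p*·0.0000 + (1−p*)·0.0000]/1.02 = 0.0000. B = V − Δ·S = 0.0000.
(2,1): S=164.8745. Δ = (V_up−V_dn)/(S_up−S_dn) = (24.3278−0.0000)/(196.2007−140.1433) = 0.4340. V = [p*·24.3278 + (1−p*)·0.0000]/1.02 = 11.9254. B = V − Δ·S = -59.6270.
(2,2): S=230.8243. Δ = (V_up−V_dn)/(S_up−S_dn) = (94.4358−24.3278)/(274.6809−196.2007) = 0.8933. V = [p*·94.4358 + (1−p*)·24.3278]/1.02 = 58.2175. B = V − Δ·S = -147.9825.
(1,0): S=138.5500. Δ = (V_up−V_dn)/(S_up−S_dn) = (11.9254−0.0000)/(164.8745−117.7675) = 0.2532. V = [p*·11.9254 + (1−p*)·0.0000]/1.02 = 5.8458. B = V − Δ·S = -29.2289.
(1,1): S=193.9700. Δ = (V_up−V_dn)/(S_up−S_dn) = (58.2175−11.9254)/(230.8243−164.8745) = 0.7019. V = [p*·58.2175 + (1−p*)·11.9254]/1.02 = 34.3838. B = V − Δ·S = -101.7694.
(0,0): S=163.0000. Δ = (V_up−V_dn)/(S_up−S_dn) = (34.3838−5.8458)/(193.9700−138.5500) = 0.5149. V = [p*·34.3838 + (1−p*)·5.8458]/1.02 = 19.7204. B = V − Δ·S = -64.2149.
Root portfolio cost Δ·163+B reproduces V0=19.7204.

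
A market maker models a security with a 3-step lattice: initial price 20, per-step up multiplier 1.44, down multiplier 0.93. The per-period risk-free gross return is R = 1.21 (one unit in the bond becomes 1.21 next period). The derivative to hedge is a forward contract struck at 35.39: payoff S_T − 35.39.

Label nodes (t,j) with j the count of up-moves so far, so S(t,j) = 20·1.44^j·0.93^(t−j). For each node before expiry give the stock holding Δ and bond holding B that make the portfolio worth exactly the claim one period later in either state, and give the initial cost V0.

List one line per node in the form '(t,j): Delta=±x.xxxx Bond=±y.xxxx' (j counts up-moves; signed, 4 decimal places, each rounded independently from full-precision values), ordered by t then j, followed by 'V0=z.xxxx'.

(0,0): Delta=1.0000 Bond=-19.9767
(1,0): Delta=1.0000 Bond=-24.1718
(1,1): Delta=1.0000 Bond=-24.1718
(2,0): Delta=1.0000 Bond=-29.2479
(2,1): Delta=1.0000 Bond=-29.2479
(2,2): Delta=1.0000 Bond=-29.2479
V0=0.0233

No-arbitrage ⇒ martingale measure with p* = (R−d)/(u−d) = 0.5490.
Payoff layer (t=3): V(3,0)=-19.3029, V(3,1)=-10.4809, V(3,2)=3.1790, V(3,3)=24.3297
(2,0): S=17.2980. Δ = (V_up−V_dn)/(S_up−S_dn) = (-10.4809−-19.3029)/(24.9091−16.0871) = 1.0000. V = [p*·-10.4809 + (1−p*)·-19.3029]/1.21 = -11.9499. B = V − Δ·S = -29.2479.
(2,1): S=26.7840. Δ = (V_up−V_dn)/(S_up−S_dn) = (3.1790−-10.4809)/(38.5690−24.9091) = 1.0000. V = [p*·3.1790 + (1−p*)·-10.4809]/1.21 = -2.4639. B = V − Δ·S = -29.2479.
(2,2): S=41.4720. Δ = (V_up−V_dn)/(S_up−S_dn) = (24.3297−3.1790)/(59.7197−38.5690) = 1.0000. V = [p*·24.3297 + (1−p*)·3.1790]/1.21 = 12.2241. B = V − Δ·S = -29.2479.
(1,0): S=18.6000. Δ = (V_up−V_dn)/(S_up−S_dn) = (-2.4639−-11.9499)/(26.7840−17.2980) = 1.0000. V = [p*·-2.4639 + (1−p*)·-11.9499]/1.21 = -5.5718. B = V − Δ·S = -24.1718.
(1,1): S=28.8000. Δ = (V_up−V_dn)/(S_up−S_dn) = (12.2241−-2.4639)/(41.4720−26.7840) = 1.0000. V = [p*·12.2241 + (1−p*)·-2.4639]/1.21 = 4.6282. B = V − Δ·S = -24.1718.
(0,0): S=20.0000. Δ = (V_up−V_dn)/(S_up−S_dn) = (4.6282−-5.5718)/(28.8000−18.6000) = 1.0000. V = [p*·4.6282 + (1−p*)·-5.5718]/1.21 = 0.0233. B = V − Δ·S = -19.9767.
Check: Δ(0,0)·S0 + B(0,0) = 0.0233 = V0.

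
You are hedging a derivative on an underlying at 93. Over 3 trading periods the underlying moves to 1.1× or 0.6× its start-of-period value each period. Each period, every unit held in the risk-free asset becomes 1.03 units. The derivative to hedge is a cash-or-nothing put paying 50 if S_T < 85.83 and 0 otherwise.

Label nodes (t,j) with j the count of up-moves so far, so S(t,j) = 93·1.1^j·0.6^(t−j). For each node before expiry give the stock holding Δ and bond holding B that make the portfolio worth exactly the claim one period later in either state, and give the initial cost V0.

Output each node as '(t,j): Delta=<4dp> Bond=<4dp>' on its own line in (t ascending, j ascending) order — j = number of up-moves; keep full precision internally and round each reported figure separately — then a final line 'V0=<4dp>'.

(0,0): Delta=-0.7496 Bond=86.3674
(1,0): Delta=0.0000 Bond=47.1298
(1,1): Delta=-0.8162 Bond=95.7677
(2,0): Delta=0.0000 Bond=48.5437
(2,1): Delta=0.0000 Bond=48.5437
(2,2): Delta=-0.8887 Bond=106.7961
V0=16.6530

The replicating-portfolio and risk-neutral prices coincide; use p* = (1.03−0.6)/(1.1−0.6) = 0.8600 for the latter.
Payoff layer (t=3): V(3,0)=50.0000, V(3,1)=50.0000, V(3,2)=50.0000, V(3,3)=0.0000
  t=2,j=0: stock 33.4800 → up 36.8280 (V=50.0000), down 20.0880 (V=50.0000). Price 48.5437; hedge Δ=0.0000, bond B=48.5437.
  t=2,j=1: stock 61.3800 → up 67.5180 (V=50.0000), down 36.8280 (V=50.0000). Price 48.5437; hedge Δ=0.0000, bond B=48.5437.
  t=2,j=2: stock 112.5300 → up 123.7830 (V=0.0000), down 67.5180 (V=50.0000). Price 6.7961; hedge Δ=-0.8887, bond B=106.7961.
  t=1,j=0: stock 55.8000 → up 61.3800 (V=48.5437), down 33.4800 (V=48.5437). Price 47.1298; hedge Δ=0.0000, bond B=47.1298.
  t=1,j=1: stock 102.3000 → up 112.5300 (V=6.7961), down 61.3800 (V=48.5437). Price 12.2726; hedge Δ=-0.8162, bond B=95.7677.
  t=0,j=0: stock 93.0000 → up 102.3000 (V=12.2726), down 55.8000 (V=47.1298). Price 16.6530; hedge Δ=-0.7496, bond B=86.3674.
Self-financing check: at every node Δ·S+B equals the discounted successor values.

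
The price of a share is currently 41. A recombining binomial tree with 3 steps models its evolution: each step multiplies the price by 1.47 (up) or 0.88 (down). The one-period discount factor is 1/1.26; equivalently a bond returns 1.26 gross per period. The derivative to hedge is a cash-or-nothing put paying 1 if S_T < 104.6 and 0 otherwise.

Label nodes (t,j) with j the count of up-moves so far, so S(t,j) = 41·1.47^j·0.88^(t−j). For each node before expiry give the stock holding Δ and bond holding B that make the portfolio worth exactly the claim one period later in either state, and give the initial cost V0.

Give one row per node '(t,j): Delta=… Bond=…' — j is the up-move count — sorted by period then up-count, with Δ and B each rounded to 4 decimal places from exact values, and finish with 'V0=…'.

No-arbitrage ⇒ martingale measure with p* = (R−d)/(u−d) = 0.6441.
At expiry t=3: V(3,0)=1.0000, V(3,1)=1.0000, V(3,2)=1.0000, V(3,3)=0.0000
(2,0): S=31.7504. Δ = (V_up−V_dn)/(S_up−S_dn) = (1.0000−1.0000)/(46.6731−27.9404) = 0.0000. V = [p*·1.0000 + (1−p*)·1.0000]/1.26 = 0.7937. B = V − Δ·S = 0.7937.
(2,1): S=53.0376. Δ = (V_up−V_dn)/(S_up−S_dn) = (1.0000−1.0000)/(77.9653−46.6731) = 0.0000. V = [p*·1.0000 + (1−p*)·1.0000]/1.26 = 0.7937. B = V − Δ·S = 0.7937.
(2,2): S=88.5969. Δ = (V_up−V_dn)/(S_up−S_dn) = (0.0000−1.0000)/(130.2374−77.9653) = -0.0191. V = [p*·0.0000 + (1−p*)·1.0000]/1.26 = 0.2825. B = V − Δ·S = 1.9774.
(1,0): S=36.0800. Δ = (V_up−V_dn)/(S_up−S_dn) = (0.7937−0.7937)/(53.0376−31.7504) = 0.0000. V = [p*·0.7937 + (1−p*)·0.7937]/1.26 = 0.6299. B = V − Δ·S = 0.6299.
(1,1): S=60.2700. Δ = (V_up−V_dn)/(S_up−S_dn) = (0.2825−0.7937)/(88.5969−53.0376) = -0.0144. V = [p*·0.2825 + (1−p*)·0.7937]/1.26 = 0.3686. B = V − Δ·S = 1.2350.
(0,0): S=41.0000. Δ = (V_up−V_dn)/(S_up−S_dn) = (0.3686−0.6299)/(60.2700−36.0800) = -0.0108. V = [p*·0.3686 + (1−p*)·0.6299]/1.26 = 0.3663. B = V − Δ·S = 0.8092.
Root portfolio cost Δ·41+B reproduces V0=0.3663.

(0,0): Delta=-0.0108 Bond=0.8092
(1,0): Delta=0.0000 Bond=0.6299
(1,1): Delta=-0.0144 Bond=1.2350
(2,0): Delta=0.0000 Bond=0.7937
(2,1): Delta=0.0000 Bond=0.7937
(2,2): Delta=-0.0191 Bond=1.9774
V0=0.3663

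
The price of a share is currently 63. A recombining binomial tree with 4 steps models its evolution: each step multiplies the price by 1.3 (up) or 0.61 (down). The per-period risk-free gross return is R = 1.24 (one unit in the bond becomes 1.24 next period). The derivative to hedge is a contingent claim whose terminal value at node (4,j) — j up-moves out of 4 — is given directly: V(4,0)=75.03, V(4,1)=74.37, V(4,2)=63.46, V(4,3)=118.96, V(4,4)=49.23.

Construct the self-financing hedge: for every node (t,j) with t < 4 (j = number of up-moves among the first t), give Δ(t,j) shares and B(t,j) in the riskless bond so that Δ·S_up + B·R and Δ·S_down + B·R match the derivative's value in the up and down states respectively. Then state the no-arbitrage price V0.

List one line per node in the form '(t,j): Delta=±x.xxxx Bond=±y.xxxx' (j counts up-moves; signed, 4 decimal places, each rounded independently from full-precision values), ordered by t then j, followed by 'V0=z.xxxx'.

Risk-neutral probability p* = (R−d)/(u−d) = (1.24−0.61)/(1.3−0.61) = 0.9130.
Payoff layer (t=4): V(4,0)=75.0300, V(4,1)=74.3700, V(4,2)=63.4600, V(4,3)=118.9600, V(4,4)=49.2300
(3,0): S=14.2998. Δ = (V_up−V_dn)/(S_up−S_dn) = (74.3700−75.0300)/(18.5897−8.7229) = -0.0669. V = [p*·74.3700 + (1−p*)·75.0300]/1.24 = 60.0221. B = V − Δ·S = 60.9786.
(3,1): S=30.4750. Δ = (V_up−V_dn)/(S_up−S_dn) = (63.4600−74.3700)/(39.6175−18.5897) = -0.5188. V = [p*·63.4600 + (1−p*)·74.3700]/1.24 = 51.9425. B = V − Δ·S = 67.7541.
(3,2): S=64.9467. Δ = (V_up−V_dn)/(S_up−S_dn) = (118.9600−63.4600)/(84.4307−39.6175) = 1.2385. V = [p*·118.9600 + (1−p*)·63.4600]/1.24 = 92.0435. B = V − Δ·S = 11.6087.
(3,3): S=138.4110. Δ = (V_up−V_dn)/(S_up−S_dn) = (49.2300−118.9600)/(179.9343−84.4307) = -0.7301. V = [p*·49.2300 + (1−p*)·118.9600]/1.24 = 44.5915. B = V − Δ·S = 145.6495.
(2,0): S=23.4423. Δ = (V_up−V_dn)/(S_up−S_dn) = (51.9425−60.0221)/(30.4750−14.2998) = -0.4995. V = [p*·51.9425 + (1−p*)·60.0221]/1.24 = 42.4557. B = V − Δ·S = 54.1653.
(2,1): S=49.9590. Δ = (V_up−V_dn)/(S_up−S_dn) = (92.0435−51.9425)/(64.9467−30.4750) = 1.1633. V = [p*·92.0435 + (1−p*)·51.9425]/1.24 = 71.4165. B = V − Δ·S = 13.2991.
(2,2): S=106.4700. Δ = (V_up−V_dn)/(S_up−S_dn) = (44.5915−92.0435)/(138.4110−64.9467) = -0.6459. V = [p*·44.5915 + (1−p*)·92.0435]/1.24 = 39.2885. B = V − Δ·S = 108.0595.
(1,0): S=38.4300. Δ = (V_up−V_dn)/(S_up−S_dn) = (71.4165−42.4557)/(49.9590−23.4423) = 1.0922. V = [p*·71.4165 + (1−p*)·42.4557]/1.24 = 55.5630. B = V − Δ·S = 13.5909.
(1,1): S=81.9000. Δ = (V_up−V_dn)/(S_up−S_dn) = (39.2885−71.4165)/(106.4700−49.9590) = -0.5685. V = [p*·39.2885 + (1−p*)·71.4165]/1.24 = 33.9373. B = V − Δ·S = 80.4996.
(0,0): S=63.0000. Δ = (V_up−V_dn)/(S_up−S_dn) = (33.9373−55.5630)/(81.9000−38.4300) = -0.4975. V = [p*·33.9373 + (1−p*)·55.5630]/1.24 = 28.8853. B = V − Δ·S = 60.2269.
Check: Δ(0,0)·S0 + B(0,0) = 28.8853 = V0.

(0,0): Delta=-0.4975 Bond=60.2269
(1,0): Delta=1.0922 Bond=13.5909
(1,1): Delta=-0.5685 Bond=80.4996
(2,0): Delta=-0.4995 Bond=54.1653
(2,1): Delta=1.1633 Bond=13.2991
(2,2): Delta=-0.6459 Bond=108.0595
(3,0): Delta=-0.0669 Bond=60.9786
(3,1): Delta=-0.5188 Bond=67.7541
(3,2): Delta=1.2385 Bond=11.6087
(3,3): Delta=-0.7301 Bond=145.6495
V0=28.8853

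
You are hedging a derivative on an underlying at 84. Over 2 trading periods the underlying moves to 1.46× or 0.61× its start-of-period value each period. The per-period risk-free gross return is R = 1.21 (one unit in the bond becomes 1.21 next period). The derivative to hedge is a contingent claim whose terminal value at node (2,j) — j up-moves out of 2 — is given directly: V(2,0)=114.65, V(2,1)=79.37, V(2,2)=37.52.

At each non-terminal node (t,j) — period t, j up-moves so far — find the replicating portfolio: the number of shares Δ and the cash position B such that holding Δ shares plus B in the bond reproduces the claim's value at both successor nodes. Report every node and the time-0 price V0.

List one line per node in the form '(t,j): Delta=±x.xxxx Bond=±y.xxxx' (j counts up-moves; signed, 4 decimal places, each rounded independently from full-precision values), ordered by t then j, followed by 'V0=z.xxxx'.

(0,0): Delta=-0.4620 Bond=80.8642
(1,0): Delta=-0.8100 Bond=115.6765
(1,1): Delta=-0.4015 Bond=90.4161
V0=42.0527

Since d<R<u, set p* = (R−d)/(u−d) = 0.7059; price each node as the discounted p*-expectation of its children.
At expiry t=2: V(2,0)=114.6500, V(2,1)=79.3700, V(2,2)=37.5200
Node (1,0) S=51.2400: V=(p*·79.3700+(1−p*)·114.6500)/1.21=74.1706; Δ=(79.3700−114.6500)/(74.8104−31.2564)=-0.8100; B=V−Δ·S=115.6765
Node (1,1) S=122.6400: V=(p*·37.5200+(1−p*)·79.3700)/1.21=41.1808; Δ=(37.5200−79.3700)/(179.0544−74.8104)=-0.4015; B=V−Δ·S=90.4161
Node (0,0) S=84.0000: V=(p*·41.1808+(1−p*)·74.1706)/1.21=42.0527; Δ=(41.1808−74.1706)/(122.6400−51.2400)=-0.4620; B=V−Δ·S=80.8642
Each (Δ,B) replicates both successor values, so the strategy is self-financing and V0 is arbitrage-free.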